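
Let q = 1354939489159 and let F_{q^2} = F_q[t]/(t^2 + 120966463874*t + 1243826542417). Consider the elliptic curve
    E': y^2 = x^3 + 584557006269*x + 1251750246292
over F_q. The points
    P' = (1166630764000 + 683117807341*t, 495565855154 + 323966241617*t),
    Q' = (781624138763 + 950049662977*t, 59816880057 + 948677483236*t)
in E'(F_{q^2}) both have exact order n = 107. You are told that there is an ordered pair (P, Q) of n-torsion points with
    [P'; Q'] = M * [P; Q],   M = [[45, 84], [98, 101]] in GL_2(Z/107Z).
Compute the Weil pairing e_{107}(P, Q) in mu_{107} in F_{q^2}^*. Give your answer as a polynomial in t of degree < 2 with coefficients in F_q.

925988532677 + 589575736745*t

Since e_{107}(P,P)=e_{107}(Q,Q)=1 and e_{107}(Q,P)=e_{107}(P,Q)^{-1}, expanding e_{107}(45*P + 84*Q,98*P + 101*Q) leaves e(P,Q)^det(M).
det M = 45*101 - 84*98 = -3687 = 58 (mod 107); 58^{-1} = 24 (mod 107).
Miller loop for e_{107} over F_{1354939489159^2}: bits of 107 = 1101011; 6 double steps + 4 add steps, l/v at each.
e_{107}(P',Q') = 1216354537102 + 30937857043*t.
Finally e_{107}(P,Q) = 925988532677 + 589575736745*t.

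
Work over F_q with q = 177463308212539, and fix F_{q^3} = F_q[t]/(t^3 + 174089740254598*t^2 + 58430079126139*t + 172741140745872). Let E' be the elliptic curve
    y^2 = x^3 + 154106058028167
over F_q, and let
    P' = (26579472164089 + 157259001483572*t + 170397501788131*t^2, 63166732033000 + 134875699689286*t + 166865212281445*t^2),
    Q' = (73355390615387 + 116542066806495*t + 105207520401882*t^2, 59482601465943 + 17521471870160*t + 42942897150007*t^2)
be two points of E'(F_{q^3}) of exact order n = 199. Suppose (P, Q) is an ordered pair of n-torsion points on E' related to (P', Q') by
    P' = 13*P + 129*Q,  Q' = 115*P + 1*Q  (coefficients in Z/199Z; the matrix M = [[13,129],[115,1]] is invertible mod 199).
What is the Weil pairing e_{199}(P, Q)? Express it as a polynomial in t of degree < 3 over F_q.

e_{199} is bilinear + alternating on E[199], so e_{199}(13*P + 129*Q, 115*P + 1*Q) = e_{199}(P,Q)^(13*1-129*115).
13*1 - 129*115 = -14822; reduced mod 199: det = 103, inverse 114.
n = 199 = (11000111)_2 (8 bits, wt 5); accumulate f_{199,P'}(Q'+S)/f_{199,P'}(S) along the 7-step ladder.
f_P(D_Q)/f_Q(D_P) = 25699479162059 + 45708696126061*t + 160205056108722*t^2.
(25699479162059 + 45708696126061*t + 160205056108722*t^2)^{114} mod (177463308212539,f) = 63820236070568 + 142658249608416*t + 53837597779472*t^2.

63820236070568 + 142658249608416*t + 53837597779472*t^2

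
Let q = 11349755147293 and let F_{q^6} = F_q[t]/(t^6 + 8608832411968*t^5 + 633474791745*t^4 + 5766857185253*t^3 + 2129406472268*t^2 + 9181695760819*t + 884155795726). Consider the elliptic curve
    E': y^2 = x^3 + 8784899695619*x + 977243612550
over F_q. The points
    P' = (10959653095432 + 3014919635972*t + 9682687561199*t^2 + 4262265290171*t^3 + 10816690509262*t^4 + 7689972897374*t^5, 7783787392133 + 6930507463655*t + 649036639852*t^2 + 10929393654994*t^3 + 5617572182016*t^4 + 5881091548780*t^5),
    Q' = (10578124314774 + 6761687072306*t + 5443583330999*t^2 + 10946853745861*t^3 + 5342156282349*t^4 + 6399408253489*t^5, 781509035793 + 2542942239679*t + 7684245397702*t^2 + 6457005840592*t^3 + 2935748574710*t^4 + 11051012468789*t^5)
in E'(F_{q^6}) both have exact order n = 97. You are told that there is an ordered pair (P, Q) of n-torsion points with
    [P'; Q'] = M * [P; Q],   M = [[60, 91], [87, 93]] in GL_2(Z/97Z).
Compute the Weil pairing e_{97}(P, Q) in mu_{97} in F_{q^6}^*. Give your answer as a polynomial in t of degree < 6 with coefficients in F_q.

e_{97}(aP+bQ,cP+dQ) = e_{97}(P,Q)^(ad-bc); with (a,b,c,d)=(60,91,87,93) this gives the det-97 law.
det(M) mod 97 = 88; its inverse in (Z/97)^* is 43 (check: 88*43 mod 97 = 1).
n = 97 = (1100001)_2 (7 bits, wt 3); accumulate f_{97,P'}(Q'+S)/f_{97,P'}(S) along the 6-step ladder.
Result: e(P',Q') = 8562228764701 + 1004231843993*t + 1722248522094*t^2 + 11237823090370*t^3 + 3497728402888*t^4 + 4858136879490*t^5.
e_{97}(P,Q) = (8562228764701 + 1004231843993*t + 1722248522094*t^2 + 11237823090370*t^3 + 3497728402888*t^4 + 4858136879490*t^5)^{43} = 3673646776378 + 9781056486785*t + 4481954256171*t^2 + 30429793061*t^3 + 9289333499928*t^4 + 4575373789593*t^5.

3673646776378 + 9781056486785*t + 4481954256171*t^2 + 30429793061*t^3 + 9289333499928*t^4 + 4575373789593*t^5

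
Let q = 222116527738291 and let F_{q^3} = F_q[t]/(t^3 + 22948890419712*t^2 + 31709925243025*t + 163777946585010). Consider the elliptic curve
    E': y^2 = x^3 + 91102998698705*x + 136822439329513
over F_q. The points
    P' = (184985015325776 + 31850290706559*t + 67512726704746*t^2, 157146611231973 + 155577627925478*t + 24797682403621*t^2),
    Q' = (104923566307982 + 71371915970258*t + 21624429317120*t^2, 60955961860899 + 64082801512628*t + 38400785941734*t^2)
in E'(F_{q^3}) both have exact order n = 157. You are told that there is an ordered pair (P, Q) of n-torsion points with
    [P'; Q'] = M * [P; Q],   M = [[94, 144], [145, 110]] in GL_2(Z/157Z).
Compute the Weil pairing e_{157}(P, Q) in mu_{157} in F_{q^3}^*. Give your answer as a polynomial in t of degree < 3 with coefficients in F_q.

92670552977855 + 27963474152608*t + 189634432835046*t^2

Under M = [[94,144],[145,110]] in GL_2(Z/157), e_{157}(P',Q') = e_{157}(P,Q)^(94*110-144*145 mod 157).
det(M) mod 157 = 136; its inverse in (Z/157)^* is 142 (check: 136*142 mod 157 = 1).
Build f_{157,P'} and f_{157,Q'} via the 8-bit ladder of 157=10011101_2; evaluate at shifted divisors; quotient in F_{222116527738291^3}.
f_P(D_Q)/f_Q(D_P) = 140873222934433 + 27851733937299*t + 215209764612083*t^2.
Raise to 142: e(P,Q) = 92670552977855 + 27963474152608*t + 189634432835046*t^2 in mu_{157}.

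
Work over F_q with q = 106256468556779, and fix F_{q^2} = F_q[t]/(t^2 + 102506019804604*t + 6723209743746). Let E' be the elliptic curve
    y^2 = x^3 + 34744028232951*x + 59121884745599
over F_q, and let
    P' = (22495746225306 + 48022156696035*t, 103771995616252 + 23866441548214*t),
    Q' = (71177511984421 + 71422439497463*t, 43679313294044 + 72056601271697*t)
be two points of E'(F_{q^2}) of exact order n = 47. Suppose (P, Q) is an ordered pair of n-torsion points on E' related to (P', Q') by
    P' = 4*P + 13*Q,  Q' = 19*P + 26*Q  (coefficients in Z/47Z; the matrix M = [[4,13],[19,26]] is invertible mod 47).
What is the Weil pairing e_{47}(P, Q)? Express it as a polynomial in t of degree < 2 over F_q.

e_{47} is bilinear + alternating on E[47], so e_{47}(4*P + 13*Q, 19*P + 26*Q) = e_{47}(P,Q)^(4*26-13*19).
Hence e(P,Q) = e(P',Q')^{23} where 23 = 45^{-1} mod 47.
Build f_{47,P'} and f_{47,Q'} via the 6-bit ladder of 47=101111_2; evaluate at shifted divisors; quotient in F_{106256468556779^2}.
So e_{47}(P',Q') = 14179499132547 + 14050637402781*t.
(14179499132547 + 14050637402781*t)^{23} mod (106256468556779,f) = 3456081651078 + 97975213205319*t.

3456081651078 + 97975213205319*t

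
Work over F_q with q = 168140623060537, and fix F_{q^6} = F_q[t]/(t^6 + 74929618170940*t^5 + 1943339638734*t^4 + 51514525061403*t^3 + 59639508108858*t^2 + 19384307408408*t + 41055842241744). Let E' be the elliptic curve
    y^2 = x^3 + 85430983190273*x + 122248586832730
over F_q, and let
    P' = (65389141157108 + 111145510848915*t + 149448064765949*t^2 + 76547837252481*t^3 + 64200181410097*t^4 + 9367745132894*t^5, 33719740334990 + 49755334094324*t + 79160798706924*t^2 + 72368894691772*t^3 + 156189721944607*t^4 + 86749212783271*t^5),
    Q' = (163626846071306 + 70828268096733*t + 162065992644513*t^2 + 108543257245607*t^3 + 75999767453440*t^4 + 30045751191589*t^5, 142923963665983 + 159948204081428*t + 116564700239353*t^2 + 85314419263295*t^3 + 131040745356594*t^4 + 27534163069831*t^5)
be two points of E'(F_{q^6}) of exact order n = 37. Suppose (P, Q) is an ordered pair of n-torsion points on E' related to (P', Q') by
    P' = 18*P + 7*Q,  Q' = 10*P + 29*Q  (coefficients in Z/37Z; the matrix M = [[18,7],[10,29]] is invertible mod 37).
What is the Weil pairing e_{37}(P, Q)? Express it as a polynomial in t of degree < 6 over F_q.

Since e_{37}(P,P)=e_{37}(Q,Q)=1 and e_{37}(Q,P)=e_{37}(P,Q)^{-1}, expanding e_{37}(18*P + 7*Q,10*P + 29*Q) leaves e(P,Q)^det(M).
det(M) mod 37 = 8; its inverse in (Z/37)^* is 14 (check: 8*14 mod 37 = 1).
n = 37 = (100101)_2 (6 bits, wt 3); accumulate f_{37,P'}(Q'+S)/f_{37,P'}(S) along the 5-step ladder.
e_{37}(P',Q') = 76079961857388 + 157913752179154*t + 108346989300443*t^2 + 60787321651915*t^3 + 120292891350348*t^4 + 155601789546572*t^5.
(76079961857388 + 157913752179154*t + 108346989300443*t^2 + 60787321651915*t^3 + 120292891350348*t^4 + 155601789546572*t^5)^{14} mod (168140623060537,f) = 134789875317619 + 112392217513182*t + 152789634505216*t^2 + 35393634394301*t^3 + 126372345432734*t^4 + 58299980772778*t^5.

134789875317619 + 112392217513182*t + 152789634505216*t^2 + 35393634394301*t^3 + 126372345432734*t^4 + 58299980772778*t^5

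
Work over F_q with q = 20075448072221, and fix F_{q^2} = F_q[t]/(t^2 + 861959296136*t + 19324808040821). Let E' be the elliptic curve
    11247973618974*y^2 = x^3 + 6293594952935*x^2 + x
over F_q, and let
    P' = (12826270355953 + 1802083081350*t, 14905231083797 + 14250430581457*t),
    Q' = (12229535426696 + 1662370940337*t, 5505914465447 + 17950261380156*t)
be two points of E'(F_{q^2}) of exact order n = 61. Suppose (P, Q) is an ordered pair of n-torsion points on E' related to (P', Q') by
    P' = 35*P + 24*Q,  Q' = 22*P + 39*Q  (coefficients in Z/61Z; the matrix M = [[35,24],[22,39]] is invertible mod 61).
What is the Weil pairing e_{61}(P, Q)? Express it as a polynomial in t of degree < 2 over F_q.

e_{61}(aP+bQ,cP+dQ) = e_{61}(P,Q)^(ad-bc); with (a,b,c,d)=(35,24,22,39) this gives the det-61 law.
Hence e(P,Q) = e(P',Q')^{43} where 43 = 44^{-1} mod 61.
(x,y)|->(7228210039908x+7177878142925,7228210039908y) sends E' to y^2=x^3+8826366423579*x+19848875791749.
Build f_{61,P'} and f_{61,Q'} via the 6-bit ladder of 61=111101_2; evaluate at shifted divisors; quotient in F_{20075448072221^2}.
The quotient is 14731544117505 + 10310673941341*t.
Hence e(P,Q) = 1614136348799 + 8642314799279*t in F_{20075448072221^2}^*.

1614136348799 + 8642314799279*t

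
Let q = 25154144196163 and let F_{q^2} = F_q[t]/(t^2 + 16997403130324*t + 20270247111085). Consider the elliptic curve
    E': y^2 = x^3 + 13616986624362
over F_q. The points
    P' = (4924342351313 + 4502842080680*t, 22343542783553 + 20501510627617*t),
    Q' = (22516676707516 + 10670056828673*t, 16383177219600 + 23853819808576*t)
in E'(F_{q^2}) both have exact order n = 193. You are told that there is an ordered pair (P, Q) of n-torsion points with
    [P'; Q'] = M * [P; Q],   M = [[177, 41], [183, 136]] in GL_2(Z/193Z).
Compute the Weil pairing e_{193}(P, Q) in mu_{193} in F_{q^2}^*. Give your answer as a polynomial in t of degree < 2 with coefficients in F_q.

24294427568279 + 20162299590150*t

e_{193}(aP+bQ,cP+dQ) = e_{193}(P,Q)^(ad-bc); with (a,b,c,d)=(177,41,183,136) this gives the det-193 law.
177*136 - 41*183 = 16569; reduced mod 193: det = 164, inverse 173.
n = 193 = (11000001)_2 (8 bits, wt 3); accumulate f_{193,P'}(Q'+S)/f_{193,P'}(S) along the 7-step ladder.
f_P(D_Q)/f_Q(D_P) = 11233801381969 + 5753895479790*t.
Hence e(P,Q) = 24294427568279 + 20162299590150*t in F_{25154144196163^2}^*.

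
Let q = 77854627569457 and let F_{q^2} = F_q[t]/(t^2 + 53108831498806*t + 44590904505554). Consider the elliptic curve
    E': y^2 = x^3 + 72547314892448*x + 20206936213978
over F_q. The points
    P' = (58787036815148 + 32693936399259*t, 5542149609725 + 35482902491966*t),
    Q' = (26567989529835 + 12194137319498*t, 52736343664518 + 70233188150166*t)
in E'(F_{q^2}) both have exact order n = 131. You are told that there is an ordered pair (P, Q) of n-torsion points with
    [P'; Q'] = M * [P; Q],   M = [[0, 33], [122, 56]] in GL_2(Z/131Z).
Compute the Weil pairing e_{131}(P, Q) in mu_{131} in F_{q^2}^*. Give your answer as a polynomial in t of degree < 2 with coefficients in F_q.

324787874884 + 36284538015148*t

The 131-Weil pairing on E[131] over F_{77854627569457} is alternating-bilinear: e_{131}(P',Q') = e_{131}(P,Q)^det(M).
det M = 0*56 - 33*122 = -4026 = 35 (mod 131); 35^{-1} = 15 (mod 131).
n = 131 = (10000011)_2 (8 bits, wt 3); accumulate f_{131,P'}(Q'+S)/f_{131,P'}(S) along the 7-step ladder.
e_{131}(P',Q') = 70447745975065 + 49022674212758*t.
Hence e(P,Q) = 324787874884 + 36284538015148*t in F_{77854627569457^2}^*.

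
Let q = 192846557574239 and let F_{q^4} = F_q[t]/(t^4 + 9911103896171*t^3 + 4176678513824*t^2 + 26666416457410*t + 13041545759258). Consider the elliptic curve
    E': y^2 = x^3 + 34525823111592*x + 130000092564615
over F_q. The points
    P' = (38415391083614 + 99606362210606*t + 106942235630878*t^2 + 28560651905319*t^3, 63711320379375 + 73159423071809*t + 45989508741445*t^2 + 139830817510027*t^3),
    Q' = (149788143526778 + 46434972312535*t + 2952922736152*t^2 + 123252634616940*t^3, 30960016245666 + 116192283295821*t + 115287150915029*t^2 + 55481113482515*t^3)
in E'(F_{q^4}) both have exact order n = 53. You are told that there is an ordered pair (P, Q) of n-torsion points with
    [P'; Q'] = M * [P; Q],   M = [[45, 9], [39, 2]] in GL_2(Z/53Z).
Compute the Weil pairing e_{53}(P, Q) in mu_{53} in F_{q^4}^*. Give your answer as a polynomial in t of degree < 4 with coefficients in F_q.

183546032706464 + 101722505912746*t + 13115992518878*t^2 + 36043501840568*t^3

The 53-Weil pairing on E[53] over F_{192846557574239} is alternating-bilinear: e_{53}(P',Q') = e_{53}(P,Q)^det(M).
det M = 45*2 - 9*39 = -261 = 4 (mod 53); 4^{-1} = 40 (mod 53).
Build f_{53,P'} and f_{53,Q'} via the 6-bit ladder of 53=110101_2; evaluate at shifted divisors; quotient in F_{192846557574239^4}.
f_P(D_Q)/f_Q(D_P) = 12583590730381 + 74343785803349*t + 186148529103687*t^2 + 104582329176895*t^3.
(12583590730381 + 74343785803349*t + 186148529103687*t^2 + 104582329176895*t^3)^{40} mod (192846557574239,f) = 183546032706464 + 101722505912746*t + 13115992518878*t^2 + 36043501840568*t^3.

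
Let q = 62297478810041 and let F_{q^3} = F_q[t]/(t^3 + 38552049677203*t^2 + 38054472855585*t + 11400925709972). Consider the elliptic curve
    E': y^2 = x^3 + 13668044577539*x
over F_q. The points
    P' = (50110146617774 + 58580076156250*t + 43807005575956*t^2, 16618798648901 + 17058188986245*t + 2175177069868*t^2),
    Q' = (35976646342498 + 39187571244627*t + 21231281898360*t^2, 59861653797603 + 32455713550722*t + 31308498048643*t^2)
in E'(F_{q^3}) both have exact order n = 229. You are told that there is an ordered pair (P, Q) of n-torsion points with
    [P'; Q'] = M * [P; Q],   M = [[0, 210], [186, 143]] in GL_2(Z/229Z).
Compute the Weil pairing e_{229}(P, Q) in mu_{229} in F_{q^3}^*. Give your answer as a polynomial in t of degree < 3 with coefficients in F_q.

Since e_{229}(P,P)=e_{229}(Q,Q)=1 and e_{229}(Q,P)=e_{229}(P,Q)^{-1}, expanding e_{229}(210*Q,186*P + 143*Q) leaves e(P,Q)^det(M).
So e_{229}(P,Q) = e_{229}(P',Q')^{192}, since 99*192 = 1 mod 229.
Double-and-add over 11100101: 8-1 doublings, 5-1 additions; each step l_{T,T}/v_{2T} or l_{T,P'}/v at Q'+S for random S.
So e_{229}(P',Q') = 257593082436 + 50175130103586*t + 15352265908089*t^2.
Thus e_{229}(P,Q) = 3219860097283 + 52651081662855*t + 4227421045985*t^2.

3219860097283 + 52651081662855*t + 4227421045985*t^2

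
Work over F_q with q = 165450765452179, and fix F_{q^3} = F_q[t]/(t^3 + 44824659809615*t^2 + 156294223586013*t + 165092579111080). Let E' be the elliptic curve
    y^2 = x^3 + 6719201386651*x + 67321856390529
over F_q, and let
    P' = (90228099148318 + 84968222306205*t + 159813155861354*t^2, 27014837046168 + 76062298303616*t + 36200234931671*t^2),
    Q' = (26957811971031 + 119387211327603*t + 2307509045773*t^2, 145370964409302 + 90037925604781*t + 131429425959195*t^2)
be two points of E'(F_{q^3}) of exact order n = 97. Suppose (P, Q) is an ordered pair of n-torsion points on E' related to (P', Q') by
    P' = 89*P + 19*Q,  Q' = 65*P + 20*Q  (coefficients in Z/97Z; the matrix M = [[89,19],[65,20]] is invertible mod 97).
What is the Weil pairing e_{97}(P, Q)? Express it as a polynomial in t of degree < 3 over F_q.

Alternating bilinearity on E[97] (values in mu_{97} in F_{165450765452179^3}) gives e(P',Q') = e(P,Q)^det(M).
So e_{97}(P,Q) = e_{97}(P',Q')^{76}, since 60*76 = 1 mod 97.
Double-and-add over 1100001: 7-1 doublings, 3-1 additions; each step l_{T,T}/v_{2T} or l_{T,P'}/v at Q'+S for random S.
Miller gives e_{97}(P',Q') = 132698428512061 + 141869942615*t + 98410150203890*t^2 in F_{165450765452179^3}.
Hence e(P,Q) = 131080327942289 + 62153505668900*t + 10057086592481*t^2 in F_{165450765452179^3}^*.

131080327942289 + 62153505668900*t + 10057086592481*t^2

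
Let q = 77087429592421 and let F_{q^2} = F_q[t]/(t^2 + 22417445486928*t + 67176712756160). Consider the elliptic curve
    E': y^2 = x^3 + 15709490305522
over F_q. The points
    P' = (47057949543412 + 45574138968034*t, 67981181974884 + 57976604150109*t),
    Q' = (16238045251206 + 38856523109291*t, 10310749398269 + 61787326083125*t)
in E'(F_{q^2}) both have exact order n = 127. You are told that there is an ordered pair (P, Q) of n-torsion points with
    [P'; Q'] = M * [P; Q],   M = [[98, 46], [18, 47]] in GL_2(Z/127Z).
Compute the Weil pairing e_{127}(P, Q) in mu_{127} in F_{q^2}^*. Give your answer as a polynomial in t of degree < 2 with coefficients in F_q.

Since e_{127}(P,P)=e_{127}(Q,Q)=1 and e_{127}(Q,P)=e_{127}(P,Q)^{-1}, expanding e_{127}(98*P + 46*Q,18*P + 47*Q) leaves e(P,Q)^det(M).
98*47 - 46*18 = 3778; reduced mod 127: det = 95, inverse 123.
Run Miller on y^2=x^3+15709490305522 over F_{77087429592421}: ladder 1111111 (7 bits); e = f_P(D_Q)/f_Q(D_P).
f_P(D_Q)/f_Q(D_P) = 48904216892096 + 50809480164885*t.
Raise to 123: e(P,Q) = 67333152853909 + 19328678180288*t in mu_{127}.

67333152853909 + 19328678180288*t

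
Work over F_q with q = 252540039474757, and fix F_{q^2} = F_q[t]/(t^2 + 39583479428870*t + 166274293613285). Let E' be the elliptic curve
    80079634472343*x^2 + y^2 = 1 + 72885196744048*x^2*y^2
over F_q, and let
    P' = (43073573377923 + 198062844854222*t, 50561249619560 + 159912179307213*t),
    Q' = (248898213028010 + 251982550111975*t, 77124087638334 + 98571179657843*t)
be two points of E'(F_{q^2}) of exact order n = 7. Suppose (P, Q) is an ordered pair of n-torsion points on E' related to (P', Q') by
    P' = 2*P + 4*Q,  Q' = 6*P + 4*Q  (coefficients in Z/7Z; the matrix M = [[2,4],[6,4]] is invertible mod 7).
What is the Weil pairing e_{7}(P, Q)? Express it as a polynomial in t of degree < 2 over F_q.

Since e_{7}(P,P)=e_{7}(Q,Q)=1 and e_{7}(Q,P)=e_{7}(P,Q)^{-1}, expanding e_{7}(2*P + 4*Q,6*P + 4*Q) leaves e(P,Q)^det(M).
det M = 2*4 - 4*6 = -16 = 5 (mod 7); 5^{-1} = 3 (mod 7).
Edwards->Montgomery: u=(1+y)/(1-y), v=u/x -> 115596455338943v^2=u^3+12055237544759u^2+u; then x_W=64933619300763u+235944171431696: y^2=x^3+39740150364322.
Build f_{7,P'} and f_{7,Q'} via the 3-bit ladder of 7=111_2; evaluate at shifted divisors; quotient in F_{252540039474757^2}.
e_{7}(P',Q') = 32496986001956 + 100054571710286*t.
(32496986001956 + 100054571710286*t)^{3} mod (252540039474757,f) = 235621243275903 + 216525648782404*t.

235621243275903 + 216525648782404*t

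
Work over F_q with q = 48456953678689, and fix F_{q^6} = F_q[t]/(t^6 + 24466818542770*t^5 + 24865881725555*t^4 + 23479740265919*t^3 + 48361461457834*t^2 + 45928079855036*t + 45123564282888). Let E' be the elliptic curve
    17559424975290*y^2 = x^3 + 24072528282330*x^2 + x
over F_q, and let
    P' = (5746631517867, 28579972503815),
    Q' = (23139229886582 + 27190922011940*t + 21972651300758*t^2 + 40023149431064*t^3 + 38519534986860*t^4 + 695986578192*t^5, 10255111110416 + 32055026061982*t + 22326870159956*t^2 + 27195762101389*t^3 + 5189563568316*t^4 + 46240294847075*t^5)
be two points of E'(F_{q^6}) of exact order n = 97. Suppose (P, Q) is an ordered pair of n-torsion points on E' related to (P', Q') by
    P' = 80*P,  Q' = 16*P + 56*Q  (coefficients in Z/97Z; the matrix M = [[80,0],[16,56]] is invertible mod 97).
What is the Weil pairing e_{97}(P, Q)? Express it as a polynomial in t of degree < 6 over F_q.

Alternating bilinearity on E[97] (values in mu_{97} in F_{48456953678689^6}) gives e(P',Q') = e(P,Q)^det(M).
Hence e(P,Q) = e(P',Q')^{27} where 27 = 18^{-1} mod 97.
Set x_W=17434780094680*u+873540634741, y_W=17434780094680*v; then E': y_W^2=x_W^3+5039219811053*x_W+440816650698.
7-bit Miller (1100001) on E'/F_{48456953678689} with a'=5039219811053, b'=440816650698: accumulate tangent/chord ratios at Q'+S and P'+S'.
So e_{97}(P',Q') = 15233715680981 + 43292484967286*t + 46954073655143*t^2 + 42928969196960*t^3 + 43532972844829*t^4 + 134391228522*t^5.
Hence e(P,Q) = 27797075529759 + 27540309458368*t + 41446739317701*t^2 + 35349377676573*t^3 + 26449946946626*t^4 + 46999212060925*t^5 in F_{48456953678689^6}^*.

27797075529759 + 27540309458368*t + 41446739317701*t^2 + 35349377676573*t^3 + 26449946946626*t^4 + 46999212060925*t^5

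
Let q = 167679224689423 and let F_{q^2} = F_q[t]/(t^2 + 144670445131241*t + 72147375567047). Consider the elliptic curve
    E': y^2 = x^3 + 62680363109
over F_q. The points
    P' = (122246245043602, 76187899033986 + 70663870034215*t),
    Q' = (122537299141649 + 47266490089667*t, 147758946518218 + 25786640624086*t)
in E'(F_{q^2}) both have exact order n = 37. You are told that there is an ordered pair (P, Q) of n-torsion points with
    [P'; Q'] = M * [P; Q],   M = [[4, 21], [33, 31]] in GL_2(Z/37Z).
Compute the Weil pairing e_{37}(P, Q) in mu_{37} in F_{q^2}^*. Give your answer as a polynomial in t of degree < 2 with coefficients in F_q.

Since e_{37}(P,P)=e_{37}(Q,Q)=1 and e_{37}(Q,P)=e_{37}(P,Q)^{-1}, expanding e_{37}(4*P + 21*Q,33*P + 31*Q) leaves e(P,Q)^det(M).
Hence e(P,Q) = e(P',Q')^{29} where 29 = 23^{-1} mod 37.
Double-and-add over 100101: 6-1 doublings, 3-1 additions; each step l_{T,T}/v_{2T} or l_{T,P'}/v at Q'+S for random S.
The quotient is 53611772300955 + 130144759862292*t.
(53611772300955 + 130144759862292*t)^{29} mod (167679224689423,f) = 97534647041352 + 52188892831192*t.

97534647041352 + 52188892831192*t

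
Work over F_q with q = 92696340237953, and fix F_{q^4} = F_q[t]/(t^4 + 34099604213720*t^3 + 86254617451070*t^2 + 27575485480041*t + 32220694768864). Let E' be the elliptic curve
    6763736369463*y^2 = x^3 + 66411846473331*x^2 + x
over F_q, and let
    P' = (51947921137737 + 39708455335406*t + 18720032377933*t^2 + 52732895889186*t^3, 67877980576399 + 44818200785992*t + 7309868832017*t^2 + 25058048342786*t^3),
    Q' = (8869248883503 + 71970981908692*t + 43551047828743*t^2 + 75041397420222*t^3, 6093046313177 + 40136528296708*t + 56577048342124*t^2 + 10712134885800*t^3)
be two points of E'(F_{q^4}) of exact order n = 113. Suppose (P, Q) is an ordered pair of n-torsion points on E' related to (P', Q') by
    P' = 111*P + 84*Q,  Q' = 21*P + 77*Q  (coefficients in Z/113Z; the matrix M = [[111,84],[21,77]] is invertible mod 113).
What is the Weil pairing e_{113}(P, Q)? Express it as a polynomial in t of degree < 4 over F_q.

The 113-Weil pairing on E[113] over F_{92696340237953} is alternating-bilinear: e_{113}(P',Q') = e_{113}(P,Q)^det(M).
Hence e(P,Q) = e(P',Q')^{38} where 38 = 3^{-1} mod 113.
Montgomery->Weierstrass: x_W = 43048666892028*x+41688304608383, y_W=43048666892028*y on F_{92696340237953}; lands on y^2=x^3+14217660769263*x+15670041965712.
Build f_{113,P'} and f_{113,Q'} via the 7-bit ladder of 113=1110001_2; evaluate at shifted divisors; quotient in F_{92696340237953^4}.
Result: e(P',Q') = 44825049535517 + 5970306509844*t + 65262957530885*t^2 + 85841363528051*t^3.
(44825049535517 + 5970306509844*t + 65262957530885*t^2 + 85841363528051*t^3)^{38} mod (92696340237953,f) = 74868497212956 + 2859558347698*t + 54670209946733*t^2 + 81987855212079*t^3.

74868497212956 + 2859558347698*t + 54670209946733*t^2 + 81987855212079*t^3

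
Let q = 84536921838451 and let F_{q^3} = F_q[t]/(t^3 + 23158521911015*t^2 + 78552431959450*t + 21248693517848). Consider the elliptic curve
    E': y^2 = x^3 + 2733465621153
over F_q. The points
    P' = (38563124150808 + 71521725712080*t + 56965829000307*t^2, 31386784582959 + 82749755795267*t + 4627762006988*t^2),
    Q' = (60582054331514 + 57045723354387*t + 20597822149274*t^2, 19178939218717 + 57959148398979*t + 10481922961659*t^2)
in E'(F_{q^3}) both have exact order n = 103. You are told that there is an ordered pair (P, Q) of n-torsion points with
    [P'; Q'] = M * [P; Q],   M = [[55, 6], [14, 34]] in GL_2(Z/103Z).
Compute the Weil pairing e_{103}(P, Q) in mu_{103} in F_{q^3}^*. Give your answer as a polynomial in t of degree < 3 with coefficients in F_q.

The 103-Weil pairing on E[103] over F_{84536921838451} is alternating-bilinear: e_{103}(P',Q') = e_{103}(P,Q)^det(M).
So e_{103}(P,Q) = e_{103}(P',Q')^{53}, since 35*53 = 1 mod 103.
Build f_{103,P'} and f_{103,Q'} via the 7-bit ladder of 103=1100111_2; evaluate at shifted divisors; quotient in F_{84536921838451^3}.
e_{103}(P',Q') = 66897178448153 + 82747612729183*t + 56053384798894*t^2.
Thus e_{103}(P,Q) = 45295379095208 + 11259573993367*t + 57640370293772*t^2.

45295379095208 + 11259573993367*t + 57640370293772*t^2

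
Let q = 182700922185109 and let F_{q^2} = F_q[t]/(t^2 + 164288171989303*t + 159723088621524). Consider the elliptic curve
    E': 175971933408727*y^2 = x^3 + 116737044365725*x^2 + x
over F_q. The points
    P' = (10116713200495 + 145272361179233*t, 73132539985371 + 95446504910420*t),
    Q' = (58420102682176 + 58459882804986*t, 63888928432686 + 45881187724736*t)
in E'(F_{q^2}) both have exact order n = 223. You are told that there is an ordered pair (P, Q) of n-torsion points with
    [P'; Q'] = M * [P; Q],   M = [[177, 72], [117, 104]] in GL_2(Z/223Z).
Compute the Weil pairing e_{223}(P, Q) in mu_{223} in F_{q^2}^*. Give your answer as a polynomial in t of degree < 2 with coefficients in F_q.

172125786403122 + 176033406836725*t

Since e_{223}(P,P)=e_{223}(Q,Q)=1 and e_{223}(Q,P)=e_{223}(P,Q)^{-1}, expanding e_{223}(177*P + 72*Q,117*P + 104*Q) leaves e(P,Q)^det(M).
Inverting 172 mod 223: 188. Thus e_{223}(P,Q) = e(P',Q')^{188}.
(x,y)|->(42160558621070x+18462213091862,42160558621070y) sends E' to y^2=x^3+65000067692749*x+23952130274646.
Run Miller on y^2=x^3+65000067692749*x+23952130274646 over F_{182700922185109}: ladder 11011111 (8 bits); e = f_P(D_Q)/f_Q(D_P).
So e_{223}(P',Q') = 12742778142058 + 131311218322481*t.
e_{223}(P,Q) = (12742778142058 + 131311218322481*t)^{188} = 172125786403122 + 176033406836725*t.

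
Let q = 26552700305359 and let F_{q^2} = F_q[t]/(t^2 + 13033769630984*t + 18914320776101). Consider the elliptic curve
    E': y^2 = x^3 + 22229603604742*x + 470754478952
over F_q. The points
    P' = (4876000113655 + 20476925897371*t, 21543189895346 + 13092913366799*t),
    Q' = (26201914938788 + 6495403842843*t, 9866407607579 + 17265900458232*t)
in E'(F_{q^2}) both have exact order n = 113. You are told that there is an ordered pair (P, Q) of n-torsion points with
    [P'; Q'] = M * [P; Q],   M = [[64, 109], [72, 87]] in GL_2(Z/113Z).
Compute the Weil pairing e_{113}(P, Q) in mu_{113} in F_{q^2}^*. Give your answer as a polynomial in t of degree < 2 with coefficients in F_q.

10013488408944 + 3674386796179*t

Since e_{113}(P,P)=e_{113}(Q,Q)=1 and e_{113}(Q,P)=e_{113}(P,Q)^{-1}, expanding e_{113}(64*P + 109*Q,72*P + 87*Q) leaves e(P,Q)^det(M).
64*87 - 109*72 = -2280; reduced mod 113: det = 93, inverse 96.
Miller loop for e_{113} over F_{26552700305359^2}: bits of 113 = 1110001; 6 double steps + 3 add steps, l/v at each.
So e_{113}(P',Q') = 5006369998949 + 23478906168655*t.
Raise to 96: e(P,Q) = 10013488408944 + 3674386796179*t in mu_{113}.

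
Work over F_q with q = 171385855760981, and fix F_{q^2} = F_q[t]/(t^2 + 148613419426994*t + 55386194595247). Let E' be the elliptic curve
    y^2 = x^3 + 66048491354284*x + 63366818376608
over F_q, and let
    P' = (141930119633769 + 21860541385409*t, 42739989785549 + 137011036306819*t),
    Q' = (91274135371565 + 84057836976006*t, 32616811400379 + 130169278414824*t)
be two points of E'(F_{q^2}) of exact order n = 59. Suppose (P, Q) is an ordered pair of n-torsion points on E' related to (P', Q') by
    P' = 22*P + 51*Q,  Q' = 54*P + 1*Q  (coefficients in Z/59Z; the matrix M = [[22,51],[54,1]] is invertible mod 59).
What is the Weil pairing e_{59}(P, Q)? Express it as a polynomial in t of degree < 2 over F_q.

Alternating bilinearity on E[59] (values in mu_{59} in F_{171385855760981^2}) gives e(P',Q') = e(P,Q)^det(M).
Inverting 41 mod 59: 36. Thus e_{59}(P,Q) = e(P',Q')^{36}.
Miller loop for e_{59} over F_{171385855760981^2}: bits of 59 = 111011; 5 double steps + 4 add steps, l/v at each.
So e_{59}(P',Q') = 15015472083843 + 56624725796518*t.
(15015472083843 + 56624725796518*t)^{36} mod (171385855760981,f) = 8831384095042 + 118552159547670*t.

8831384095042 + 118552159547670*t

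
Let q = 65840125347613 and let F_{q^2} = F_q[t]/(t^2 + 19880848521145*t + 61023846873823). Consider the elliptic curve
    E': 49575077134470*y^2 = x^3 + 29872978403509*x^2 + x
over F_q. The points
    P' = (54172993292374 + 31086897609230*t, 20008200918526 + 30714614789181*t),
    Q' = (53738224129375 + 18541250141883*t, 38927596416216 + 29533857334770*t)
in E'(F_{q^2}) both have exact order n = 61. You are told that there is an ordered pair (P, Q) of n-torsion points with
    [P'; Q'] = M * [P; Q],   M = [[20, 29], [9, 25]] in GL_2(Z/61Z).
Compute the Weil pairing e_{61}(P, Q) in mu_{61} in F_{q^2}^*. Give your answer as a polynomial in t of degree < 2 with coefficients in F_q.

The 61-Weil pairing on E[61] over F_{65840125347613} is alternating-bilinear: e_{61}(P',Q') = e_{61}(P,Q)^det(M).
20*25 - 29*9 = 239; reduced mod 61: det = 56, inverse 12.
Undo Montgomery via alpha=47426354276121, beta=5270696306859: (a',b')=(33105635370931,20873410843092) over F_{65840125347613}.
Build f_{61,P'} and f_{61,Q'} via the 6-bit ladder of 61=111101_2; evaluate at shifted divisors; quotient in F_{65840125347613^2}.
Result: e(P',Q') = 53591143488595 + 21870717201436*t.
(53591143488595 + 21870717201436*t)^{12} mod (65840125347613,f) = 33872991495566 + 37925703288092*t.

33872991495566 + 37925703288092*t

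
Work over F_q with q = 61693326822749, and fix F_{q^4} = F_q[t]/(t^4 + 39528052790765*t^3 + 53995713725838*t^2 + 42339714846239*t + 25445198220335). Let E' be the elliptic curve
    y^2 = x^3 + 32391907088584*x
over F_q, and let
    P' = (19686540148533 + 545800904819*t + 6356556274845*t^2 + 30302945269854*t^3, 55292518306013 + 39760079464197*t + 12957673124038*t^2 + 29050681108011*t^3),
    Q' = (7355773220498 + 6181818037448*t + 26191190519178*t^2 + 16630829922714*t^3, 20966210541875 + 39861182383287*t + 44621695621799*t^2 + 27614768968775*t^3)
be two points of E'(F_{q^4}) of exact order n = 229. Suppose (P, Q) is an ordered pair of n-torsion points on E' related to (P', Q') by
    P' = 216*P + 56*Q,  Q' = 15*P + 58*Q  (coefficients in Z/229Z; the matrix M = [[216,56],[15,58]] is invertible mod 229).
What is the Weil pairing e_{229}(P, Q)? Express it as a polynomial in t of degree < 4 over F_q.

The 229-Weil pairing on E[229] over F_{61693326822749} is alternating-bilinear: e_{229}(P',Q') = e_{229}(P,Q)^det(M).
So e_{229}(P,Q) = e_{229}(P',Q')^{51}, since 9*51 = 1 mod 229.
n = 229 = (11100101)_2 (8 bits, wt 5); accumulate f_{229,P'}(Q'+S)/f_{229,P'}(S) along the 7-step ladder.
So e_{229}(P',Q') = 3745056899914 + 334977221427*t + 50616324702514*t^2 + 14240187344227*t^3.
Hence e(P,Q) = 30740195764482 + 61373761294890*t + 45640028460032*t^2 + 39080727707815*t^3 in F_{61693326822749^4}^*.

30740195764482 + 61373761294890*t + 45640028460032*t^2 + 39080727707815*t^3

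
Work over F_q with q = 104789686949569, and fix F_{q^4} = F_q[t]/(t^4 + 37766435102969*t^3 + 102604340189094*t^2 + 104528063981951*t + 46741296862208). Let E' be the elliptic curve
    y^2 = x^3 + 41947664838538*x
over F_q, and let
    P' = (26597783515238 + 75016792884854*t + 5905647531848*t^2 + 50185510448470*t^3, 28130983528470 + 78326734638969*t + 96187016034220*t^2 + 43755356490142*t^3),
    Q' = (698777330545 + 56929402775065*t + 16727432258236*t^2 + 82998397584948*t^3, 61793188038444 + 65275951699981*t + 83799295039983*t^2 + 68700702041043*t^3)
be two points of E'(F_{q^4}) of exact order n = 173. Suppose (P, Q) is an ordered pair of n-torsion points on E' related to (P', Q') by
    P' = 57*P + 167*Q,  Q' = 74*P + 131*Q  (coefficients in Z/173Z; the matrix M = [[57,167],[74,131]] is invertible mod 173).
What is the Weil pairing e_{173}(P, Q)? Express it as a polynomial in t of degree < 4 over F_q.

72015356217653 + 46879180887247*t + 11714126523377*t^2 + 38826015129747*t^3

The 173-Weil pairing on E[173] over F_{104789686949569} is alternating-bilinear: e_{173}(P',Q') = e_{173}(P,Q)^det(M).
57*131 - 167*74 = -4891; reduced mod 173: det = 126, inverse 92.
Run Miller on y^2=x^3+41947664838538*x over F_{104789686949569}: ladder 10101101 (8 bits); e = f_P(D_Q)/f_Q(D_P).
The quotient is 33297866445055 + 103375385417767*t + 378629661695*t^2 + 73401556052701*t^3.
Raise to 92: e(P,Q) = 72015356217653 + 46879180887247*t + 11714126523377*t^2 + 38826015129747*t^3 in mu_{173}.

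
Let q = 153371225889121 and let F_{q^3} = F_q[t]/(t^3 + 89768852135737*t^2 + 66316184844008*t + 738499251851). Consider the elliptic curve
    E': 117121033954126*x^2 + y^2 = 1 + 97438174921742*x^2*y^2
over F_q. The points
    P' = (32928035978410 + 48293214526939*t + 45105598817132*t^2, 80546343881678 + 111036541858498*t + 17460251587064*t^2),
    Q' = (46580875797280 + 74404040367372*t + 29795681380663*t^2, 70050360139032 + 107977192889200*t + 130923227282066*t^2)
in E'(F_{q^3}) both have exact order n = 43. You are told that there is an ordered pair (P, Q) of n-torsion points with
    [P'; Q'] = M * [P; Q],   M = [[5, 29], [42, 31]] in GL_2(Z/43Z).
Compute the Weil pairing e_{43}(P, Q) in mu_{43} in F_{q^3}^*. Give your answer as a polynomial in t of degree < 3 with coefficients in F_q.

109514650548747 + 127958008423952*t + 94832455906940*t^2

e_{43} is bilinear + alternating on E[43], so e_{43}(5*P + 29*Q, 42*P + 31*Q) = e_{43}(P,Q)^(5*31-29*42).
Hence e(P,Q) = e(P',Q')^{18} where 18 = 12^{-1} mod 43.
Edwards a_E,d_E -> Montgomery A=146623898243217,B=58883417190708 -> Weierstrass 71080461599362,93136035756963 via alpha=35759868145978,beta=4920714758096.
Build f_{43,P'} and f_{43,Q'} via the 6-bit ladder of 43=101011_2; evaluate at shifted divisors; quotient in F_{153371225889121^3}.
Result: e(P',Q') = 59499450381754 + 42039028198433*t + 137415070296532*t^2.
e_{43}(P,Q) = (59499450381754 + 42039028198433*t + 137415070296532*t^2)^{18} = 109514650548747 + 127958008423952*t + 94832455906940*t^2.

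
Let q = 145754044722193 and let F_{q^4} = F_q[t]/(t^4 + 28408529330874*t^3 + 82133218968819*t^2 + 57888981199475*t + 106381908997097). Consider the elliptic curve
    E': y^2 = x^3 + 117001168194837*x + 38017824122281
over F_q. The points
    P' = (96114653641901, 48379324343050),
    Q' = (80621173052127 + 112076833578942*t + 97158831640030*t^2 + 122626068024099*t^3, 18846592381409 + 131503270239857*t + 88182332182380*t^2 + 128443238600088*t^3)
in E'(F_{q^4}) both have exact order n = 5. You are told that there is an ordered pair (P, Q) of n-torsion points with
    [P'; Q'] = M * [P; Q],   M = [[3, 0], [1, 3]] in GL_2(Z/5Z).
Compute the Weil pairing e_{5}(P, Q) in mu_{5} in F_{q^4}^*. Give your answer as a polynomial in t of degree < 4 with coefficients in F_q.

Since e_{5}(P,P)=e_{5}(Q,Q)=1 and e_{5}(Q,P)=e_{5}(P,Q)^{-1}, expanding e_{5}(3*P,1*P + 3*Q) leaves e(P,Q)^det(M).
Inverting 4 mod 5: 4. Thus e_{5}(P,Q) = e(P',Q')^{4}.
n = 5 = (101)_2 (3 bits, wt 2); accumulate f_{5,P'}(Q'+S)/f_{5,P'}(S) along the 2-step ladder.
e_{5}(P',Q') = 93440809416775 + 20080312323979*t + 140580664491455*t^2 + 17837024768406*t^3.
Finally e_{5}(P,Q) = 138048899488602 + 106011961731244*t + 71429451534833*t^2 + 34934008207248*t^3.

138048899488602 + 106011961731244*t + 71429451534833*t^2 + 34934008207248*t^3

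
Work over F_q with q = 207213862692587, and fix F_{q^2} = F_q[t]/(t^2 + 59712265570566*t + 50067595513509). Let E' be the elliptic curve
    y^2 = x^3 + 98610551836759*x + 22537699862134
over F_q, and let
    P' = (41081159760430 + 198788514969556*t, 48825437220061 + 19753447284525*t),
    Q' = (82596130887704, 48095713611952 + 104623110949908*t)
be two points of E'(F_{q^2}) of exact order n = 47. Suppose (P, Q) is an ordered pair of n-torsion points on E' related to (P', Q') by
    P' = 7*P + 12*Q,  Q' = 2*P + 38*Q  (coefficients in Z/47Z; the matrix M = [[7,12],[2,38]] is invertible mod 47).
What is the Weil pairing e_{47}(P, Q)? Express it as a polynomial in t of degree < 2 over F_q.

e_{47} is bilinear + alternating on E[47], so e_{47}(7*P + 12*Q, 2*P + 38*Q) = e_{47}(P,Q)^(7*38-12*2).
det(M) mod 47 = 7; its inverse in (Z/47)^* is 27 (check: 7*27 mod 47 = 1).
n = 47 = (101111)_2 (6 bits, wt 5); accumulate f_{47,P'}(Q'+S)/f_{47,P'}(S) along the 5-step ladder.
Result: e(P',Q') = 100639703085947 + 140354037716807*t.
Thus e_{47}(P,Q) = 201622464124087 + 63024359437561*t.

201622464124087 + 63024359437561*t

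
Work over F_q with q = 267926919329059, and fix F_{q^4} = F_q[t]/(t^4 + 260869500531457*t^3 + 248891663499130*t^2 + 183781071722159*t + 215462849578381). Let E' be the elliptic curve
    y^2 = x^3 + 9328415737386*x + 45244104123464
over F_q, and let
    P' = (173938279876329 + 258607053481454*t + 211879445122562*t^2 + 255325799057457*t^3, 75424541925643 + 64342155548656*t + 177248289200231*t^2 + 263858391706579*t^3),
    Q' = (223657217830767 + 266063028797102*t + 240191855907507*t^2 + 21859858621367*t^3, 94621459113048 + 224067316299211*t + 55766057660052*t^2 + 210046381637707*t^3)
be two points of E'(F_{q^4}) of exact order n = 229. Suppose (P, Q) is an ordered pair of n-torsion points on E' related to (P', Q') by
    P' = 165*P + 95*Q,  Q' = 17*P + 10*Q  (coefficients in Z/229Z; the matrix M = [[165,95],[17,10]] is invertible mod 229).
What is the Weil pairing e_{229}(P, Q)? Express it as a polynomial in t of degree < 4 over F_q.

261744709004736 + 63613235029646*t + 48243143331376*t^2 + 210579605793076*t^3

e_{229}(aP+bQ,cP+dQ) = e_{229}(P,Q)^(ad-bc); with (a,b,c,d)=(165,95,17,10) this gives the det-229 law.
Hence e(P,Q) = e(P',Q')^{72} where 72 = 35^{-1} mod 229.
Build f_{229,P'} and f_{229,Q'} via the 8-bit ladder of 229=11100101_2; evaluate at shifted divisors; quotient in F_{267926919329059^4}.
f_P(D_Q)/f_Q(D_P) = 69436647871486 + 50498736832118*t + 229284534699791*t^2 + 266070472433813*t^3.
Raise to 72: e(P,Q) = 261744709004736 + 63613235029646*t + 48243143331376*t^2 + 210579605793076*t^3 in mu_{229}.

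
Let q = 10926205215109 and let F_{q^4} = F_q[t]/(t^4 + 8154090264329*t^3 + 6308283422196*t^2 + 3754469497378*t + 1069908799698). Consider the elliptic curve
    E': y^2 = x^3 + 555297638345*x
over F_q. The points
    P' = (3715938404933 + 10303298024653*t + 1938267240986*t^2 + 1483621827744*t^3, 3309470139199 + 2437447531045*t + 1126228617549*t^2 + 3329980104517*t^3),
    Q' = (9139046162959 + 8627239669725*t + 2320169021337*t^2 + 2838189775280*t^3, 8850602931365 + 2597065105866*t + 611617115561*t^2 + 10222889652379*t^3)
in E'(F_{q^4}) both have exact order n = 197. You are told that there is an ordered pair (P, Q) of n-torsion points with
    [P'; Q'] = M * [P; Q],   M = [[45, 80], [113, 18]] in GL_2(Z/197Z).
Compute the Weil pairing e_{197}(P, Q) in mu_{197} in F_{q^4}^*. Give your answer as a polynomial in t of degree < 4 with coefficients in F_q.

3371449858890 + 3441317675997*t + 9187642660930*t^2 + 4554668837258*t^3

e_{197}(aP+bQ,cP+dQ) = e_{197}(P,Q)^(ad-bc); with (a,b,c,d)=(45,80,113,18) this gives the det-197 law.
45*18 - 80*113 = -8230; reduced mod 197: det = 44, inverse 103.
n = 197 = (11000101)_2 (8 bits, wt 4); accumulate f_{197,P'}(Q'+S)/f_{197,P'}(S) along the 7-step ladder.
e_{197}(P',Q') = 9504816496571 + 378232474284*t + 3495438573158*t^2 + 6380386445517*t^3.
e_{197}(P,Q) = (9504816496571 + 378232474284*t + 3495438573158*t^2 + 6380386445517*t^3)^{103} = 3371449858890 + 3441317675997*t + 9187642660930*t^2 + 4554668837258*t^3.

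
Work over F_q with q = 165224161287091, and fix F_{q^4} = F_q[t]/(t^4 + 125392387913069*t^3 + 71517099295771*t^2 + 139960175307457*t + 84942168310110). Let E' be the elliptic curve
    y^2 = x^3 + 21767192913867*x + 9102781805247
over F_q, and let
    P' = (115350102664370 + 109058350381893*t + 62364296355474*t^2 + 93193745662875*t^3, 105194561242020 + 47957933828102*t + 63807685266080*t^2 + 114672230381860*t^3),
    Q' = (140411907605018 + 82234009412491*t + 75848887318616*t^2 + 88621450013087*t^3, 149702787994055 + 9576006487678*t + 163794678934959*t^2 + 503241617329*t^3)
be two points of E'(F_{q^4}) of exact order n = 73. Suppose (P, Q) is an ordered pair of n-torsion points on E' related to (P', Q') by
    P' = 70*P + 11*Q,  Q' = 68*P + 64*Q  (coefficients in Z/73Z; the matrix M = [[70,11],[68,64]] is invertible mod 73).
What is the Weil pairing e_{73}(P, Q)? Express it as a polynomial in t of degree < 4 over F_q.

Under M = [[70,11],[68,64]] in GL_2(Z/73), e_{73}(P',Q') = e_{73}(P,Q)^(70*64-11*68 mod 73).
det(M) mod 73 = 9; its inverse in (Z/73)^* is 65 (check: 9*65 mod 73 = 1).
Miller loop for e_{73} over F_{165224161287091^4}: bits of 73 = 1001001; 6 double steps + 2 add steps, l/v at each.
The quotient is 79586072892652 + 145762888592307*t + 122562509859918*t^2 + 27067151980378*t^3.
Finally e_{73}(P,Q) = 41126735535315 + 82824465017996*t + 36062281434842*t^2 + 115030297068896*t^3.

41126735535315 + 82824465017996*t + 36062281434842*t^2 + 115030297068896*t^3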